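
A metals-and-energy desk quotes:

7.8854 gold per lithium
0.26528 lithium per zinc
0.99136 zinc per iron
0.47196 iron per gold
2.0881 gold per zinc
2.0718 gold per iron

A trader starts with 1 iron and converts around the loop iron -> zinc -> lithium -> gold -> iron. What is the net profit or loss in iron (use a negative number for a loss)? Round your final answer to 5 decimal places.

1 iron × 0.99136 = 0.99136 zinc
0.99136 zinc × 0.26528 = 0.2629879808 lithium
0.2629879808 lithium × 7.8854 = 2.07376542380032 gold
2.07376542380032 gold × 0.47196 = 0.9787343294167990272 iron
Net change: 0.9787343294167990272 − 1 = -0.0212656705832009728 iron

-0.02127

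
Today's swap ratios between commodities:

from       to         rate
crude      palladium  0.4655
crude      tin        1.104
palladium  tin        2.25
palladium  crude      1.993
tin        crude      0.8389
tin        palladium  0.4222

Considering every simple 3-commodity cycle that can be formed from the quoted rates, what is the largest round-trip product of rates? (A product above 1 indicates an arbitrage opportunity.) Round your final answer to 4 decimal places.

0.9290

crude→tin→palladium→crude: 1.104 × 0.4222 × 1.993 = 0.92895
crude→palladium→tin→crude: 0.4655 × 2.25 × 0.8389 = 0.87864
Maximum is crude→tin→palladium→crude at 0.9290; no arbitrage — every cycle loses value.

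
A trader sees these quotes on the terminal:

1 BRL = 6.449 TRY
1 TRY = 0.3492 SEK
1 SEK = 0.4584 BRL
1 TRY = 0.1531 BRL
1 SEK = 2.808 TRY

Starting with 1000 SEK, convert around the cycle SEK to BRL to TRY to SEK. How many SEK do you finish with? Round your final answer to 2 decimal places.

1032.31

1000 SEK × 0.4584 = 458.4 BRL
458.4 BRL × 6.449 = 2956.2216 TRY
2956.2216 TRY × 0.3492 = 1032.31258272 SEK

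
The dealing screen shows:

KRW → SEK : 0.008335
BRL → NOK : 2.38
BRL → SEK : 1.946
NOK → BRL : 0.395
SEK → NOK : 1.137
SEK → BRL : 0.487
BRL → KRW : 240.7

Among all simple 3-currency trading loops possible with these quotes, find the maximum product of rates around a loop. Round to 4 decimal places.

0.9770

BRL→KRW→SEK→BRL: 240.7 × 0.008335 × 0.487 = 0.97704
BRL→SEK→NOK→BRL: 1.946 × 1.137 × 0.395 = 0.87398
Maximum is BRL→KRW→SEK→BRL at 0.9770; no arbitrage — every cycle loses value.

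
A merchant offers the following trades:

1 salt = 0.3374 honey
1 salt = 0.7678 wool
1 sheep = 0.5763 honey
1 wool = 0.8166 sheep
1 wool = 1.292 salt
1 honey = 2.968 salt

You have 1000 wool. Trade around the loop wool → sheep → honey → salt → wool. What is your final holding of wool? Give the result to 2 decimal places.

1000 wool × 0.8166 = 816.6 sheep
816.6 sheep × 0.5763 = 470.60658 honey
470.60658 honey × 2.968 = 1396.76032944 salt
1396.76032944 salt × 0.7678 = 1072.432580944032 wool

1072.43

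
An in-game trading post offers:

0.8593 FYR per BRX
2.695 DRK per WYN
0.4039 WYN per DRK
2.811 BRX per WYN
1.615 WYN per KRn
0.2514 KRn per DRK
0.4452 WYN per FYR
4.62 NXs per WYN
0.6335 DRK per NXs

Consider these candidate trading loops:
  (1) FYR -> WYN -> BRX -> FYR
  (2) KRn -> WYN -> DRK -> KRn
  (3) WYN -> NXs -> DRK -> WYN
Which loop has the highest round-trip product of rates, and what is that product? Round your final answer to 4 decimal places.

1.1821

(1) 0.4452 × 2.811 × 0.8593 = 1.07538
(2) 1.615 × 2.695 × 0.2514 = 1.09420
(3) 4.62 × 0.6335 × 0.4039 = 1.18212
Highest is cycle (3) at 1.1821 (>1, arbitrage).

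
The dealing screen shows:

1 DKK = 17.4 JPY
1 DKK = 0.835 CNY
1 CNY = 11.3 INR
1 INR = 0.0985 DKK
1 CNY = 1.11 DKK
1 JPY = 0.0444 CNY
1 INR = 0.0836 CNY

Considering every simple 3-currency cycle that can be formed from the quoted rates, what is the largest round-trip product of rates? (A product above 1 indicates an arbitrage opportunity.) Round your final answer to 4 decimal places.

INR→DKK→CNY→INR: 0.0985 × 0.835 × 11.3 = 0.92940
DKK→JPY→CNY→DKK: 17.4 × 0.0444 × 1.11 = 0.85754
Maximum is INR→DKK→CNY→INR at 0.9294; no arbitrage — every cycle loses value.

0.9294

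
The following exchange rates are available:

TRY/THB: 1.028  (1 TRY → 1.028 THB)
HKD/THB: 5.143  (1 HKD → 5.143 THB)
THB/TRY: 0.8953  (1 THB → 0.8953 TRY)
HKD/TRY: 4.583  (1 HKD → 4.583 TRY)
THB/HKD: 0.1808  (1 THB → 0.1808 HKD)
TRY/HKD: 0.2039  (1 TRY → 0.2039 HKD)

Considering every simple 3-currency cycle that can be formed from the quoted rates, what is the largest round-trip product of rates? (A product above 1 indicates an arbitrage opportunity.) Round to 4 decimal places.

0.9389

HKD→THB→TRY→HKD: 5.143 × 0.8953 × 0.2039 = 0.93886
HKD→TRY→THB→HKD: 4.583 × 1.028 × 0.1808 = 0.85181
Maximum is HKD→THB→TRY→HKD at 0.9389; no arbitrage — every cycle loses value.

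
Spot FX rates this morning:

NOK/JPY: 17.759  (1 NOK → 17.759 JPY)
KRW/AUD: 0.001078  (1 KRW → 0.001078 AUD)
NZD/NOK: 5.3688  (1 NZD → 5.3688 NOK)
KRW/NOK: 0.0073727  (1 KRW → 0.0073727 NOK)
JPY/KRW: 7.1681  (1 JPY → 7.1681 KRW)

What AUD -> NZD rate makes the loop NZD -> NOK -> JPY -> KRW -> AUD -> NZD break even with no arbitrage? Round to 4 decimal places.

1.3573

Known legs of the cycle: 5.3688 × 17.759 × 7.1681 × 0.001078 = 0.73674729382756656
For no arbitrage the full-cycle product must be 1, so the missing rate is 1 / 0.73674729382756656 ≈ 1.357318.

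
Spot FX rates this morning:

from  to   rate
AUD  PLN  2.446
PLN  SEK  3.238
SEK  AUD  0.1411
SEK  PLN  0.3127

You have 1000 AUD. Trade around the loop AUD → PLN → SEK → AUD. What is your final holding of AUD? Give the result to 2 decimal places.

1000 AUD × 2.446 = 2446 PLN
2446 PLN × 3.238 = 7920.148 SEK
7920.148 SEK × 0.1411 = 1117.5328828 AUD

1117.53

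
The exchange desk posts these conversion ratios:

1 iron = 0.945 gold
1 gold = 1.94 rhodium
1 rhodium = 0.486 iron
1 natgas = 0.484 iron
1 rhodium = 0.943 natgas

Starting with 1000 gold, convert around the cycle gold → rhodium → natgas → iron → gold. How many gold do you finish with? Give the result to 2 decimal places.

1000 gold × 1.94 = 1940 rhodium
1940 rhodium × 0.943 = 1829.42 natgas
1829.42 natgas × 0.484 = 885.43928 iron
885.43928 iron × 0.945 = 836.7401196 gold

836.74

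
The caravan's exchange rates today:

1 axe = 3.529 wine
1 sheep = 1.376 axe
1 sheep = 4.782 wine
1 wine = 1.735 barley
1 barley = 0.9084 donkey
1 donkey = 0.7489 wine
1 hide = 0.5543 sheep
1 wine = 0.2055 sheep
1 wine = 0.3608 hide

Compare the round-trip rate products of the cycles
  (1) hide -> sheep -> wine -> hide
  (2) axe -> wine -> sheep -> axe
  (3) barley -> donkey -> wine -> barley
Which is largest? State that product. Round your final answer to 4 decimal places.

(1) 0.5543 × 4.782 × 0.3608 = 0.95636
(2) 3.529 × 0.2055 × 1.376 = 0.99789
(3) 0.9084 × 0.7489 × 1.735 = 1.18032
Highest is cycle (3) at 1.1803 (>1, arbitrage).

1.1803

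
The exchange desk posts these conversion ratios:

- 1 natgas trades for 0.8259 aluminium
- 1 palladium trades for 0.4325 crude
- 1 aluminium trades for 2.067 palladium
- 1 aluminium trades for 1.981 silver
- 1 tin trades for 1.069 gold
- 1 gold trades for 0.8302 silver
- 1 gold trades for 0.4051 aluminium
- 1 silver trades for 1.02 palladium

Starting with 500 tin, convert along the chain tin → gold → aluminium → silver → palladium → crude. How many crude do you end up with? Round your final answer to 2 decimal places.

189.23

500 tin × 1.069 = 534.5 gold
534.5 gold × 0.4051 = 216.52595 aluminium
216.52595 aluminium × 1.981 = 428.93790695 silver
428.93790695 silver × 1.02 = 437.516665089 palladium
437.516665089 palladium × 0.4325 = 189.2259576509925 crude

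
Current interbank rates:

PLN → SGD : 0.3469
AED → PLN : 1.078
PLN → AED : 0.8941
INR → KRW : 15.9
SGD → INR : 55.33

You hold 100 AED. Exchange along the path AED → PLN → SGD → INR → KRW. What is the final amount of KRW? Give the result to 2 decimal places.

100 AED × 1.078 = 107.8 PLN
107.8 PLN × 0.3469 = 37.39582 SGD
37.39582 SGD × 55.33 = 2069.1107206 INR
2069.1107206 INR × 15.9 = 32898.86045754 KRW

32898.86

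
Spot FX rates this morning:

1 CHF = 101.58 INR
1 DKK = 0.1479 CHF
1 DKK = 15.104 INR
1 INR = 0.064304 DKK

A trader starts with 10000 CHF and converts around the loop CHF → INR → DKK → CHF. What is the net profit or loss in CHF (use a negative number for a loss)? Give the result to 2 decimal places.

-339.17

10000 CHF × 101.58 = 1015800 INR
1015800 INR × 0.064304 = 65320.0032 DKK
65320.0032 DKK × 0.1479 = 9660.82847328 CHF
Net change: 9660.82847328 − 10000 = -339.17152672 CHF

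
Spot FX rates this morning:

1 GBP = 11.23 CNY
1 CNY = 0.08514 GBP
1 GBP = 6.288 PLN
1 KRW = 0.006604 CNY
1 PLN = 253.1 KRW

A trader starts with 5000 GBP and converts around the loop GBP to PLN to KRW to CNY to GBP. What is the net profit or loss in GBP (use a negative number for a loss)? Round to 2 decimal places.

-525.80

5000 GBP × 6.288 = 31440 PLN
31440 PLN × 253.1 = 7957464 KRW
7957464 KRW × 0.006604 = 52551.092256 CNY
52551.092256 CNY × 0.08514 = 4474.19999467584 GBP
Net change: 4474.19999467584 − 5000 = -525.80000532416 GBP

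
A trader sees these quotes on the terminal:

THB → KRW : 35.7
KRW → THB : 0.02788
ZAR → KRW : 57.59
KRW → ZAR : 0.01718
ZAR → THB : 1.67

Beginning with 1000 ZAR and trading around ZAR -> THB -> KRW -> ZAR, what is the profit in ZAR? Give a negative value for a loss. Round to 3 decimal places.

1000 ZAR × 1.67 = 1670 THB
1670 THB × 35.7 = 59619 KRW
59619 KRW × 0.01718 = 1024.25442 ZAR
Net change: 1024.25442 − 1000 = 24.25442 ZAR

24.254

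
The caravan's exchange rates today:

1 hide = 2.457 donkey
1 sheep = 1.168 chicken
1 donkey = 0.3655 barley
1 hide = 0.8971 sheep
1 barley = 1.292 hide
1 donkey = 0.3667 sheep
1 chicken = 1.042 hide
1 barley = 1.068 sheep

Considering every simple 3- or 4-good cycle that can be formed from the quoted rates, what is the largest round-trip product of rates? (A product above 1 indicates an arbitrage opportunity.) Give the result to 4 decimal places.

1.1603

barley→hide→donkey→barley: 1.292 × 2.457 × 0.3655 = 1.16026
hide→donkey→sheep→chicken→hide: 2.457 × 0.3667 × 1.168 × 1.042 = 1.09655
hide→sheep→chicken→hide: 0.8971 × 1.168 × 1.042 = 1.09182
Maximum is barley→hide→donkey→barley at 1.1603; arbitrage exists.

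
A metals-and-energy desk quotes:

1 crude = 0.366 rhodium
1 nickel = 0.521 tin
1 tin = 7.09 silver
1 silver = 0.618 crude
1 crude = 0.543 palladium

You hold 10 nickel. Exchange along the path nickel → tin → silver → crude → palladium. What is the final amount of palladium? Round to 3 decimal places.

12.396

10 nickel × 0.521 = 5.21 tin
5.21 tin × 7.09 = 36.9389 silver
36.9389 silver × 0.618 = 22.8282402 crude
22.8282402 crude × 0.543 = 12.3957344286 palladium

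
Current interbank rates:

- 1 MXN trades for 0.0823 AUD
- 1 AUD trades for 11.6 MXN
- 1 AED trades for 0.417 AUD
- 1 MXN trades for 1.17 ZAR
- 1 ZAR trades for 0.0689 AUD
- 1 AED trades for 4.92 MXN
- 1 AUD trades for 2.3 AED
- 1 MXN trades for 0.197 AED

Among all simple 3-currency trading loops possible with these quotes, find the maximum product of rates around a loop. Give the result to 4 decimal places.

AUD→MXN→AED→AUD: 11.6 × 0.197 × 0.417 = 0.95293
ZAR→AUD→MXN→ZAR: 0.0689 × 11.6 × 1.17 = 0.93511
AUD→AED→MXN→AUD: 2.3 × 4.92 × 0.0823 = 0.93131
Maximum is AUD→MXN→AED→AUD at 0.9529; no arbitrage — every cycle loses value.

0.9529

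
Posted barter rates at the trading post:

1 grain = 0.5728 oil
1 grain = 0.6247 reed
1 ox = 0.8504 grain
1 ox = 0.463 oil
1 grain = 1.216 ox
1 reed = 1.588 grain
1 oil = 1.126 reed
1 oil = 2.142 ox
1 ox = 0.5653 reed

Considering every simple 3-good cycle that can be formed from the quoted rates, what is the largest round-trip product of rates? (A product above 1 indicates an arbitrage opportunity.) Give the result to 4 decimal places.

1.0916

grain→ox→reed→grain: 1.216 × 0.5653 × 1.588 = 1.09160
grain→oil→ox→grain: 0.5728 × 2.142 × 0.8504 = 1.04339
grain→oil→reed→grain: 0.5728 × 1.126 × 1.588 = 1.02422
Maximum is grain→ox→reed→grain at 1.0916; arbitrage exists.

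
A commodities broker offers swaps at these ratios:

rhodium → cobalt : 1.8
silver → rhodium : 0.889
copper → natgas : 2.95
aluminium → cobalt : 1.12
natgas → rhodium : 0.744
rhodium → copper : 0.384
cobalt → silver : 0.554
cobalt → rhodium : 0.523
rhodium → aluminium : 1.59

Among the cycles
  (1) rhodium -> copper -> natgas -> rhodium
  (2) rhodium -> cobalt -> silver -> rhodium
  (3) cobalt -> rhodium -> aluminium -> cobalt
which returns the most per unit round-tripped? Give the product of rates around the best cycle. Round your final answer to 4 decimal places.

(1) 0.384 × 2.95 × 0.744 = 0.84280
(2) 1.8 × 0.554 × 0.889 = 0.88651
(3) 0.523 × 1.59 × 1.12 = 0.93136
Highest is cycle (3) at 0.9314 (≤1, no arbitrage).

0.9314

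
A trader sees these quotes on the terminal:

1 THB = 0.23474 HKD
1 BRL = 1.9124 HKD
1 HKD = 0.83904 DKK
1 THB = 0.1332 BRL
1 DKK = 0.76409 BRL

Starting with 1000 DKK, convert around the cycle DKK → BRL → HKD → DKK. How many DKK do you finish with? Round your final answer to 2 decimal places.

1226.04

1000 DKK × 0.76409 = 764.09 BRL
764.09 BRL × 1.9124 = 1461.245716 HKD
1461.245716 HKD × 0.83904 = 1226.04360555264 DKK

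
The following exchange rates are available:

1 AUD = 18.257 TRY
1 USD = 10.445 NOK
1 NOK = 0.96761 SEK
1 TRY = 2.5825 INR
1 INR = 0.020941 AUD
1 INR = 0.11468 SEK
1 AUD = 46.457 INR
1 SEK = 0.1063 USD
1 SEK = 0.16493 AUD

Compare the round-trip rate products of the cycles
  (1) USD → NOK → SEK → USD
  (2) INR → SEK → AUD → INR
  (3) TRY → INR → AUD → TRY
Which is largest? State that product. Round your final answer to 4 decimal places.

1.0743

(1) 10.445 × 0.96761 × 0.1063 = 1.07434
(2) 0.11468 × 0.16493 × 46.457 = 0.87870
(3) 2.5825 × 0.020941 × 18.257 = 0.98734
Highest is cycle (1) at 1.0743 (>1, arbitrage).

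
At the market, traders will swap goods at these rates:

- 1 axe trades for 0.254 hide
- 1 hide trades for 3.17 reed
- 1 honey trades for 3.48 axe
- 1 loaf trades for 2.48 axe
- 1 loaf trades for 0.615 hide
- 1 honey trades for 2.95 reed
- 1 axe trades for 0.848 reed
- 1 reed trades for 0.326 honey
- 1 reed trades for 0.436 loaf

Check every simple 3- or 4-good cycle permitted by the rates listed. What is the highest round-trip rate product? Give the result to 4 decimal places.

honey→axe→reed→honey: 3.48 × 0.848 × 0.326 = 0.96204
reed→loaf→axe→reed: 0.436 × 2.48 × 0.848 = 0.91693
honey→axe→hide→reed→honey: 3.48 × 0.254 × 3.17 × 0.326 = 0.91346
reed→loaf→axe→hide→reed: 0.436 × 2.48 × 0.254 × 3.17 = 0.87063
reed→loaf→hide→reed: 0.436 × 0.615 × 3.17 = 0.85000
Maximum is honey→axe→reed→honey at 0.9620; no arbitrage — every cycle loses value.

0.9620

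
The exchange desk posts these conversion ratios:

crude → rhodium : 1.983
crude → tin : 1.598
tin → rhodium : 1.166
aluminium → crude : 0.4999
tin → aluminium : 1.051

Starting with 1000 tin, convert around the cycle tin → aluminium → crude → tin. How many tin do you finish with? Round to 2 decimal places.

839.58

1000 tin × 1.051 = 1051 aluminium
1051 aluminium × 0.4999 = 525.3949 crude
525.3949 crude × 1.598 = 839.5810502 tin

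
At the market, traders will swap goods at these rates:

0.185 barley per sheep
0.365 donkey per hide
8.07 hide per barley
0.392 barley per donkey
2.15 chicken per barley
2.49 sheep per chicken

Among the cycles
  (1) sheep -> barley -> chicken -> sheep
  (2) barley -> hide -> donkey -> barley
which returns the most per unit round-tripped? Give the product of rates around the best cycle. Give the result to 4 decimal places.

1.1547

(1) 0.185 × 2.15 × 2.49 = 0.99040
(2) 8.07 × 0.365 × 0.392 = 1.15466
Highest is cycle (2) at 1.1547 (>1, arbitrage).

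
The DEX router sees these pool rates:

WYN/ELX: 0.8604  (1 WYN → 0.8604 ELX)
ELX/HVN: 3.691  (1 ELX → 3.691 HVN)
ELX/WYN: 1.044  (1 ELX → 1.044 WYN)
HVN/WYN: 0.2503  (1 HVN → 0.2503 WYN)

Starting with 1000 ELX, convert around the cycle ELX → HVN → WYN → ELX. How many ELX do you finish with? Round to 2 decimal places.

1000 ELX × 3.691 = 3691 HVN
3691 HVN × 0.2503 = 923.8573 WYN
923.8573 WYN × 0.8604 = 794.88682092 ELX

794.89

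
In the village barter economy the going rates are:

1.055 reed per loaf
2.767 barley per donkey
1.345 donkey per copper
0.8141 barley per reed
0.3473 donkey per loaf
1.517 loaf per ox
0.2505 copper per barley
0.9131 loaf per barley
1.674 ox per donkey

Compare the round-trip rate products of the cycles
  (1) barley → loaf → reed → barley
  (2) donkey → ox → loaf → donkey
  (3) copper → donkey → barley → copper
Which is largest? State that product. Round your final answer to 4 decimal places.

(1) 0.9131 × 1.055 × 0.8141 = 0.78424
(2) 1.674 × 1.517 × 0.3473 = 0.88195
(3) 1.345 × 2.767 × 0.2505 = 0.93226
Highest is cycle (3) at 0.9323 (≤1, no arbitrage).

0.9323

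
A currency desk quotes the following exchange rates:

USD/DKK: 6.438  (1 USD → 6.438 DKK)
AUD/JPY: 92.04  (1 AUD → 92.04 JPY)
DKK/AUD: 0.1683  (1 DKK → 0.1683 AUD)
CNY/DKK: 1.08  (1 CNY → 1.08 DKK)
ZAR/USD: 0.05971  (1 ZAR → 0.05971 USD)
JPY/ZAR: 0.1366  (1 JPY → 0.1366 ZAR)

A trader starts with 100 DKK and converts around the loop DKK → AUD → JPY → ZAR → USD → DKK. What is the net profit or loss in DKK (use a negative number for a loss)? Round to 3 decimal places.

-18.659

100 DKK × 0.1683 = 16.83 AUD
16.83 AUD × 92.04 = 1549.0332 JPY
1549.0332 JPY × 0.1366 = 211.59793512 ZAR
211.59793512 ZAR × 0.05971 = 12.6345127060152 USD
12.6345127060152 USD × 6.438 = 81.3409928013258576 DKK
Net change: 81.3409928013258576 − 100 = -18.6590071986741424 DKK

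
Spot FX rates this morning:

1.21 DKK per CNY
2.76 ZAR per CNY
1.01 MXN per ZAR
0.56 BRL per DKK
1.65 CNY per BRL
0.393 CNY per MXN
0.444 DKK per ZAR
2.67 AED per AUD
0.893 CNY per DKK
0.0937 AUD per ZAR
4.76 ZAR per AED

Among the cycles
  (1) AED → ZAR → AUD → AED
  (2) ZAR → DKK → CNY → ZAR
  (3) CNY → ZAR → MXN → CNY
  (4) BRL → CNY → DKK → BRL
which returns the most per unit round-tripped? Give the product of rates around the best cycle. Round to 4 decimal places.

1.1909

(1) 4.76 × 0.0937 × 2.67 = 1.19085
(2) 0.444 × 0.893 × 2.76 = 1.09432
(3) 2.76 × 1.01 × 0.393 = 1.09553
(4) 1.65 × 1.21 × 0.56 = 1.11804
Highest is cycle (1) at 1.1909 (>1, arbitrage).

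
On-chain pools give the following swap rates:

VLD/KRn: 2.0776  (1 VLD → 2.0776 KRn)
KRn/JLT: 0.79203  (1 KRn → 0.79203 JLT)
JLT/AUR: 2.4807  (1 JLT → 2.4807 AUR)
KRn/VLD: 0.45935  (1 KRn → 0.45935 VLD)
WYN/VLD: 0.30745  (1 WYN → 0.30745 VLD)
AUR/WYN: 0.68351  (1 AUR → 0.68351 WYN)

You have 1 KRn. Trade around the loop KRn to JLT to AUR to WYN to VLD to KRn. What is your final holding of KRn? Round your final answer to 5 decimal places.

0.85782

1 KRn × 0.79203 = 0.79203 JLT
0.79203 JLT × 2.4807 = 1.964788821 AUR
1.964788821 AUR × 0.68351 = 1.34295280704171 WYN
1.34295280704171 WYN × 0.30745 = 0.4128908405249737395 VLD
0.4128908405249737395 VLD × 2.0776 = 0.8578220102746854411852 KRn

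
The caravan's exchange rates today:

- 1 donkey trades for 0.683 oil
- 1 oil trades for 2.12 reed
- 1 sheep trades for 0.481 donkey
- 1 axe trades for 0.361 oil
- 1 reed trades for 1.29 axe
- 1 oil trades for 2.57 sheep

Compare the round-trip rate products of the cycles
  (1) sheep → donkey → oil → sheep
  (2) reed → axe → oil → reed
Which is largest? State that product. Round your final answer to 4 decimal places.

0.9873

(1) 0.481 × 0.683 × 2.57 = 0.84430
(2) 1.29 × 0.361 × 2.12 = 0.98726
Highest is cycle (2) at 0.9873 (≤1, no arbitrage).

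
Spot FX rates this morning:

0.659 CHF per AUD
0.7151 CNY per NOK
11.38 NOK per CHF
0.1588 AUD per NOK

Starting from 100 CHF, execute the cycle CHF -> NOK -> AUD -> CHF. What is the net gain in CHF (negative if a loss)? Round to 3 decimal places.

100 CHF × 11.38 = 1138 NOK
1138 NOK × 0.1588 = 180.7144 AUD
180.7144 AUD × 0.659 = 119.0907896 CHF
Net change: 119.0907896 − 100 = 19.0907896 CHF

19.091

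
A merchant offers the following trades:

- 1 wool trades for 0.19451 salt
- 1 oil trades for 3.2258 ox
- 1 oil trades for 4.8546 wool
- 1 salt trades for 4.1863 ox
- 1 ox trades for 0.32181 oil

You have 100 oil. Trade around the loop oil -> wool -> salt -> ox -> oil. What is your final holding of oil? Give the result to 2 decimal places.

100 oil × 4.8546 = 485.46 wool
485.46 wool × 0.19451 = 94.4268246 salt
94.4268246 salt × 4.1863 = 395.29901582298 ox
395.29901582298 ox × 0.32181 = 127.2111762819931938 oil

127.21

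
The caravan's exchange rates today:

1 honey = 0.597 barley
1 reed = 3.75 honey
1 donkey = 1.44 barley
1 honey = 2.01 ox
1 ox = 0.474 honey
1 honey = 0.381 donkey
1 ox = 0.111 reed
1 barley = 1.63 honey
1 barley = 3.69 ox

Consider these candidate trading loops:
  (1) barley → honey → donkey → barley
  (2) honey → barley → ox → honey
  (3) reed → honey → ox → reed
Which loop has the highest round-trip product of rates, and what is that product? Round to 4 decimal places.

(1) 1.63 × 0.381 × 1.44 = 0.89428
(2) 0.597 × 3.69 × 0.474 = 1.04419
(3) 3.75 × 2.01 × 0.111 = 0.83666
Highest is cycle (2) at 1.0442 (>1, arbitrage).

1.0442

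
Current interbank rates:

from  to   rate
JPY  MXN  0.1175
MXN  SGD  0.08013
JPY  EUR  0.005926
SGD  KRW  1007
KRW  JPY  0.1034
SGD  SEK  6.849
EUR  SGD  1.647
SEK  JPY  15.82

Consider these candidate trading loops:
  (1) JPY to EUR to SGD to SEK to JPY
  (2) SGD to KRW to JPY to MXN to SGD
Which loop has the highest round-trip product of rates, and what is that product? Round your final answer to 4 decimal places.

(1) 0.005926 × 1.647 × 6.849 × 15.82 = 1.05752
(2) 1007 × 0.1034 × 0.1175 × 0.08013 = 0.98035
Highest is cycle (1) at 1.0575 (>1, arbitrage).

1.0575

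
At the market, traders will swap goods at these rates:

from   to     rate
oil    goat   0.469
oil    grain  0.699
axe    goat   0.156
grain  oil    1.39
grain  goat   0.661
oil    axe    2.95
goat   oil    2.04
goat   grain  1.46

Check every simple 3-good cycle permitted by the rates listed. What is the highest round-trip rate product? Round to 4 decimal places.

goat→grain→oil→goat: 1.46 × 1.39 × 0.469 = 0.95179
goat→oil→grain→goat: 2.04 × 0.699 × 0.661 = 0.94256
axe→goat→oil→axe: 0.156 × 2.04 × 2.95 = 0.93881
Maximum is goat→grain→oil→goat at 0.9518; no arbitrage — every cycle loses value.

0.9518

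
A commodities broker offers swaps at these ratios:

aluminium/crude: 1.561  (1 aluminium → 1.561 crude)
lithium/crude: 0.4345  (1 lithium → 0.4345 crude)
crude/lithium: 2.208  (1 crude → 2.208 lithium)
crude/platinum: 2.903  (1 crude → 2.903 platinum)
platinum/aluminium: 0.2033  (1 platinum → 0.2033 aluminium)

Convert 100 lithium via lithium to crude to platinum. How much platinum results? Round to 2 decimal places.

126.14

100 lithium × 0.4345 = 43.45 crude
43.45 crude × 2.903 = 126.13535 platinum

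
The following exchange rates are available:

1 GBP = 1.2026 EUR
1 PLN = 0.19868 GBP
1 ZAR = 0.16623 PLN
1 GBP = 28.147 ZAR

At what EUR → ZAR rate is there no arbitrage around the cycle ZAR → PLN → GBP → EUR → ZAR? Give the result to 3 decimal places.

Known legs of the cycle: 0.16623 × 0.19868 × 1.2026 = 0.03971776077864
For no arbitrage the full-cycle product must be 1, so the missing rate is 1 / 0.03971776077864 ≈ 25.17765.

25.178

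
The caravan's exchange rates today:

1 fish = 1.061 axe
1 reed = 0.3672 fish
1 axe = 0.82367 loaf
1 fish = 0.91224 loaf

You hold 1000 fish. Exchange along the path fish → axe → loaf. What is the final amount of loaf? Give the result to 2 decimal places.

873.91

1000 fish × 1.061 = 1061 axe
1061 axe × 0.82367 = 873.91387 loaf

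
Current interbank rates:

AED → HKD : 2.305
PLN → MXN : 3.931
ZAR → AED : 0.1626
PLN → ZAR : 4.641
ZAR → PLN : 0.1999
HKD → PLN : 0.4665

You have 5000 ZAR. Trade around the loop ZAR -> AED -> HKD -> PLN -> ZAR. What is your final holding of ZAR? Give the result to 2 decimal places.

5000 ZAR × 0.1626 = 813 AED
813 AED × 2.305 = 1873.965 HKD
1873.965 HKD × 0.4665 = 874.2046725 PLN
874.2046725 PLN × 4.641 = 4057.1838850725 ZAR

4057.18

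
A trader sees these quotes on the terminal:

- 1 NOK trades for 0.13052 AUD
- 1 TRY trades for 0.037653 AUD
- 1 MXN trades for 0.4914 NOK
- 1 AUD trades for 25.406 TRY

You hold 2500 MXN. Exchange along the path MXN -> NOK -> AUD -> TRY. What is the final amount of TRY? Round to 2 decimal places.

2500 MXN × 0.4914 = 1228.5 NOK
1228.5 NOK × 0.13052 = 160.34382 AUD
160.34382 AUD × 25.406 = 4073.69509092 TRY

4073.70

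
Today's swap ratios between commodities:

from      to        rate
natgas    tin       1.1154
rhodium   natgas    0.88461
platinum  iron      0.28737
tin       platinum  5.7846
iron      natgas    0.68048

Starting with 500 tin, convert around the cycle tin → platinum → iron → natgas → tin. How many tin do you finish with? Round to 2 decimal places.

500 tin × 5.7846 = 2892.3 platinum
2892.3 platinum × 0.28737 = 831.160251 iron
831.160251 iron × 0.68048 = 565.58792760048 natgas
565.58792760048 natgas × 1.1154 = 630.856774445575392 tin

630.86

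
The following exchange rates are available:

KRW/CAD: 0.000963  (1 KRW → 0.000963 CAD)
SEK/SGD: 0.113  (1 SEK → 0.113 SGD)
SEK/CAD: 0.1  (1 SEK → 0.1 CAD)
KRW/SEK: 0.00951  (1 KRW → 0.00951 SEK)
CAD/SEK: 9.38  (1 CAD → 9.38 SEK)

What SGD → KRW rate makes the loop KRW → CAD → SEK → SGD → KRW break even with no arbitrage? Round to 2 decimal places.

979.70

Known legs of the cycle: 0.000963 × 9.38 × 0.113 = 0.00102072222
For no arbitrage the full-cycle product must be 1, so the missing rate is 1 / 0.00102072222 ≈ 979.6985.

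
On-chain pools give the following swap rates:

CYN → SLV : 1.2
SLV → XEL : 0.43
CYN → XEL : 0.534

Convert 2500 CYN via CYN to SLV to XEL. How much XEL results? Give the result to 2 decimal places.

2500 CYN × 1.2 = 3000 SLV
3000 SLV × 0.43 = 1290 XEL

1290.00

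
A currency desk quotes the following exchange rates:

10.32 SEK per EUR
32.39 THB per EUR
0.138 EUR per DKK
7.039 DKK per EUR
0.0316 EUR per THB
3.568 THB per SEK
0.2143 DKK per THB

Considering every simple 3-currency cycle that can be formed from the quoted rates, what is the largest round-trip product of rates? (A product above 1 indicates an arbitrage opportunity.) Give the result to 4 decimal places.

1.1636

EUR→SEK→THB→EUR: 10.32 × 3.568 × 0.0316 = 1.16357
EUR→THB→DKK→EUR: 32.39 × 0.2143 × 0.138 = 0.95788
Maximum is EUR→SEK→THB→EUR at 1.1636; arbitrage exists.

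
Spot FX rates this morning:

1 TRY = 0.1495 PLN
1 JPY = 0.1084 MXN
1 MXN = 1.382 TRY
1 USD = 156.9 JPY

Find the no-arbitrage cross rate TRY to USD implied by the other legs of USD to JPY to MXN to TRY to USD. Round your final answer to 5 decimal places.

Known legs of the cycle: 156.9 × 0.1084 × 1.382 = 23.50500072
For no arbitrage the full-cycle product must be 1, so the missing rate is 1 / 23.50500072 ≈ 0.0425441.

0.04254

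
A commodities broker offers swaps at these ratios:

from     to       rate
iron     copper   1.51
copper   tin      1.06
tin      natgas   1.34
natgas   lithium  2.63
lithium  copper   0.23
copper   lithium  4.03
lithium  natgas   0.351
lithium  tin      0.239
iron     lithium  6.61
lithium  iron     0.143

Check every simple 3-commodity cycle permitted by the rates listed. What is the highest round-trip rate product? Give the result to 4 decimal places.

lithium→iron→copper→lithium: 0.143 × 1.51 × 4.03 = 0.87020
natgas→lithium→tin→natgas: 2.63 × 0.239 × 1.34 = 0.84228
Maximum is lithium→iron→copper→lithium at 0.8702; no arbitrage — every cycle loses value.

0.8702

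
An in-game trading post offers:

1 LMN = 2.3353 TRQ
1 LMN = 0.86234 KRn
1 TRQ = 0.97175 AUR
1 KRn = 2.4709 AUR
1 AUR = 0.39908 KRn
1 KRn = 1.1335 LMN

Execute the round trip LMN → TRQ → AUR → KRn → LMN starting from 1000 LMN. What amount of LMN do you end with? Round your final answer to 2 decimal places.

1026.55

1000 LMN × 2.3353 = 2335.3 TRQ
2335.3 TRQ × 0.97175 = 2269.327775 AUR
2269.327775 AUR × 0.39908 = 905.643328447 KRn
905.643328447 KRn × 1.1335 = 1026.5467127946745 LMN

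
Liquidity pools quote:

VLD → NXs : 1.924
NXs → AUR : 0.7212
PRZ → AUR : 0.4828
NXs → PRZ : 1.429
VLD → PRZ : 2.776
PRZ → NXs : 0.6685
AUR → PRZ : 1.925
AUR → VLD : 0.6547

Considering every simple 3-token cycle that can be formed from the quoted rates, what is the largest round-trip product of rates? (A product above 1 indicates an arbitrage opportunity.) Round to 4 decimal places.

AUR→PRZ→NXs→AUR: 1.925 × 0.6685 × 0.7212 = 0.92809
AUR→VLD→NXs→AUR: 0.6547 × 1.924 × 0.7212 = 0.90845
AUR→VLD→PRZ→AUR: 0.6547 × 2.776 × 0.4828 = 0.87746
Maximum is AUR→PRZ→NXs→AUR at 0.9281; no arbitrage — every cycle loses value.

0.9281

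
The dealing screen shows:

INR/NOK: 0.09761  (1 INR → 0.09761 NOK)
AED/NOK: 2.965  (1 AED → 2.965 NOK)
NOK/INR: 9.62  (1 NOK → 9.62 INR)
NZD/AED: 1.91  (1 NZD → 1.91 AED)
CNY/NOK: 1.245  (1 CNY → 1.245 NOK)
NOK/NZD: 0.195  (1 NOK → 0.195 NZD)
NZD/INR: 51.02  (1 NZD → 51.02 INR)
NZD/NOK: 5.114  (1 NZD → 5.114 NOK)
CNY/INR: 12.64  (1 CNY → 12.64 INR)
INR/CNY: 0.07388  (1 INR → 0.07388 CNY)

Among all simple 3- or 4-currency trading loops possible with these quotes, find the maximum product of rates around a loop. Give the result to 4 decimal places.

1.1043

NOK→NZD→AED→NOK: 0.195 × 1.91 × 2.965 = 1.10431
NOK→NZD→INR→NOK: 0.195 × 51.02 × 0.09761 = 0.97111
NOK→NZD→INR→CNY→NOK: 0.195 × 51.02 × 0.07388 × 1.245 = 0.91511
NOK→INR→CNY→NOK: 9.62 × 0.07388 × 1.245 = 0.88485
Maximum is NOK→NZD→AED→NOK at 1.1043; arbitrage exists.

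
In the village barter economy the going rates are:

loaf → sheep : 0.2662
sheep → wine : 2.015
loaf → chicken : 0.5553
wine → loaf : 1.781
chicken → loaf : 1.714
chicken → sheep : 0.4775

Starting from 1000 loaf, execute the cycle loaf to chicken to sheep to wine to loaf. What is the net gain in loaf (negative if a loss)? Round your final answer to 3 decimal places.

-48.432

1000 loaf × 0.5553 = 555.3 chicken
555.3 chicken × 0.4775 = 265.15575 sheep
265.15575 sheep × 2.015 = 534.28883625 wine
534.28883625 wine × 1.781 = 951.56841736125 loaf
Net change: 951.56841736125 − 1000 = -48.43158263875 loaf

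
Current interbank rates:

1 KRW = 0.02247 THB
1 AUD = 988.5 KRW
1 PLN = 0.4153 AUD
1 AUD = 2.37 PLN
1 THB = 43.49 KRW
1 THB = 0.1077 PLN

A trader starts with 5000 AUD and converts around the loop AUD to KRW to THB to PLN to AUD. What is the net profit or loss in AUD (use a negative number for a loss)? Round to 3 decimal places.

5000 AUD × 988.5 = 4942500 KRW
4942500 KRW × 0.02247 = 111057.975 THB
111057.975 THB × 0.1077 = 11960.9439075 PLN
11960.9439075 PLN × 0.4153 = 4967.38000478475 AUD
Net change: 4967.38000478475 − 5000 = -32.61999521525 AUD

-32.620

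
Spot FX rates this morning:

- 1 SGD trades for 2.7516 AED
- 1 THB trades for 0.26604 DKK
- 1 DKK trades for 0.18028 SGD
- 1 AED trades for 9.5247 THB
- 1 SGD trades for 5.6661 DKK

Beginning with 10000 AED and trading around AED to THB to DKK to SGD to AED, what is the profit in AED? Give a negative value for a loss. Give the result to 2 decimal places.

10000 AED × 9.5247 = 95247 THB
95247 THB × 0.26604 = 25339.51188 DKK
25339.51188 DKK × 0.18028 = 4568.2072017264 SGD
4568.2072017264 SGD × 2.7516 = 12569.87893627036224 AED
Net change: 12569.87893627036224 − 10000 = 2569.87893627036224 AED

2569.88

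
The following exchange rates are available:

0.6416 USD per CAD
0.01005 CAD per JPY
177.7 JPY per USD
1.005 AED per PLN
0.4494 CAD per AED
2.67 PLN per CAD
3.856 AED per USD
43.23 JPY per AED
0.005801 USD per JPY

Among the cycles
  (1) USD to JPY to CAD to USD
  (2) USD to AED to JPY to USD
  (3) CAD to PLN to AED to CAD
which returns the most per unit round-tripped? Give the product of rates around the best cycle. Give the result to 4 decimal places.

(1) 177.7 × 0.01005 × 0.6416 = 1.14582
(2) 3.856 × 43.23 × 0.005801 = 0.96700
(3) 2.67 × 1.005 × 0.4494 = 1.20590
Highest is cycle (3) at 1.2059 (>1, arbitrage).

1.2059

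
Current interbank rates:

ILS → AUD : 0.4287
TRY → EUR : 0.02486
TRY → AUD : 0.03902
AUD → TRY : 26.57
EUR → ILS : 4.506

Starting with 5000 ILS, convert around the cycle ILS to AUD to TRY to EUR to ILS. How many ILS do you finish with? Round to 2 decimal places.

5000 ILS × 0.4287 = 2143.5 AUD
2143.5 AUD × 26.57 = 56952.795 TRY
56952.795 TRY × 0.02486 = 1415.8464837 EUR
1415.8464837 EUR × 4.506 = 6379.8042555522 ILS

6379.80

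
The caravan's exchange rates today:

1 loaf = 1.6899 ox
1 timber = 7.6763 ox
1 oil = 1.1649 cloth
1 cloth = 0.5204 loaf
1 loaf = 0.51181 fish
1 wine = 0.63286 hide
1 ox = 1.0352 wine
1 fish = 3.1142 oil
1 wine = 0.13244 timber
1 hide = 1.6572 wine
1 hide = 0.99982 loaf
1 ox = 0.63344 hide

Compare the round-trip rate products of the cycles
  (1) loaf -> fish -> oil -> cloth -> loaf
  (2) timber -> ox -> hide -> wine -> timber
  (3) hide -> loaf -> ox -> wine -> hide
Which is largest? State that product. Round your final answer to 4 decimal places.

(1) 0.51181 × 3.1142 × 1.1649 × 0.5204 = 0.96623
(2) 7.6763 × 0.63344 × 1.6572 × 0.13244 = 1.06721
(3) 0.99982 × 1.6899 × 1.0352 × 0.63286 = 1.10692
Highest is cycle (3) at 1.1069 (>1, arbitrage).

1.1069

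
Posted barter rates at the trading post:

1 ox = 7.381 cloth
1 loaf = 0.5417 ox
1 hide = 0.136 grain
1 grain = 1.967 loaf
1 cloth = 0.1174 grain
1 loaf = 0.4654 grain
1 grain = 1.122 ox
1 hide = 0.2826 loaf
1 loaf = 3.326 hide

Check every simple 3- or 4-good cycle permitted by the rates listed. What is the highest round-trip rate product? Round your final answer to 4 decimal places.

0.9722

ox→cloth→grain→ox: 7.381 × 0.1174 × 1.122 = 0.97225
ox→cloth→grain→loaf→ox: 7.381 × 0.1174 × 1.967 × 0.5417 = 0.92331
grain→loaf→hide→grain: 1.967 × 3.326 × 0.136 = 0.88974
Maximum is ox→cloth→grain→ox at 0.9722; no arbitrage — every cycle loses value.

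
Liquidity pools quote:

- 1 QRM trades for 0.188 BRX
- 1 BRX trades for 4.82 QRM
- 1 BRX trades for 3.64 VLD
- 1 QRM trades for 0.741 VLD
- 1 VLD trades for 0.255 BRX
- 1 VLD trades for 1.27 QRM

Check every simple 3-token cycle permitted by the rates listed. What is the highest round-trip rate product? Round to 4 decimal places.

BRX→QRM→VLD→BRX: 4.82 × 0.741 × 0.255 = 0.91076
BRX→VLD→QRM→BRX: 3.64 × 1.27 × 0.188 = 0.86909
Maximum is BRX→QRM→VLD→BRX at 0.9108; no arbitrage — every cycle loses value.

0.9108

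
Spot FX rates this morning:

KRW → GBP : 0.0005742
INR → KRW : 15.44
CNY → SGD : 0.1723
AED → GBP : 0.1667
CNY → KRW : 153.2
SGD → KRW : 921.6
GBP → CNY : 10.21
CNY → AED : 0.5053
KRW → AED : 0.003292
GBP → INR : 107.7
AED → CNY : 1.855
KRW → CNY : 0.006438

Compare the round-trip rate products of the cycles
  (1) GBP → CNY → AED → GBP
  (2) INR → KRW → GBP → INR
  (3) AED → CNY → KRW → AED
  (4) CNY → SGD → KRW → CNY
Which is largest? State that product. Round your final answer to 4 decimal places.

(1) 10.21 × 0.5053 × 0.1667 = 0.86002
(2) 15.44 × 0.0005742 × 107.7 = 0.95483
(3) 1.855 × 153.2 × 0.003292 = 0.93554
(4) 0.1723 × 921.6 × 0.006438 = 1.02230
Highest is cycle (4) at 1.0223 (>1, arbitrage).

1.0223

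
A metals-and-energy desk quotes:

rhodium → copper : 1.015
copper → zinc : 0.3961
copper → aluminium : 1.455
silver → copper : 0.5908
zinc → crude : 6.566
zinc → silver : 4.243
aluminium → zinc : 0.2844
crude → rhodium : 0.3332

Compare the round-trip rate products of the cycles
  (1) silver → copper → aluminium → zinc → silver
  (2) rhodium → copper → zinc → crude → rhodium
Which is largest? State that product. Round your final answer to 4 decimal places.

1.0373

(1) 0.5908 × 1.455 × 0.2844 × 4.243 = 1.03730
(2) 1.015 × 0.3961 × 6.566 × 0.3332 = 0.87958
Highest is cycle (1) at 1.0373 (>1, arbitrage).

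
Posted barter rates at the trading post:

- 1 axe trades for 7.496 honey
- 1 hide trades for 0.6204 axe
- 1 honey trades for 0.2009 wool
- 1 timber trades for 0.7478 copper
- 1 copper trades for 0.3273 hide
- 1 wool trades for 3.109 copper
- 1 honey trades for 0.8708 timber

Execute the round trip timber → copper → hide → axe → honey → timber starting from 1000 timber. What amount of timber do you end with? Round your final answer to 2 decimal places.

991.18

1000 timber × 0.7478 = 747.8 copper
747.8 copper × 0.3273 = 244.75494 hide
244.75494 hide × 0.6204 = 151.845964776 axe
151.845964776 axe × 7.496 = 1138.237351960896 honey
1138.237351960896 honey × 0.8708 = 991.1770860875482368 timber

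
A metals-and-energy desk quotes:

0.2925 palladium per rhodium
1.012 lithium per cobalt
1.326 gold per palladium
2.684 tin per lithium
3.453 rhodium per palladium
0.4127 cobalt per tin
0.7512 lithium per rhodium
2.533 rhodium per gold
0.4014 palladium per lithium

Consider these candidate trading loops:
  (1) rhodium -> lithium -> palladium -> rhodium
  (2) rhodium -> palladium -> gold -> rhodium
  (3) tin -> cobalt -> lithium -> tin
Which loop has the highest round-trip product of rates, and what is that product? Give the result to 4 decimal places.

(1) 0.7512 × 0.4014 × 3.453 = 1.04119
(2) 0.2925 × 1.326 × 2.533 = 0.98244
(3) 0.4127 × 1.012 × 2.684 = 1.12098
Highest is cycle (3) at 1.1210 (>1, arbitrage).

1.1210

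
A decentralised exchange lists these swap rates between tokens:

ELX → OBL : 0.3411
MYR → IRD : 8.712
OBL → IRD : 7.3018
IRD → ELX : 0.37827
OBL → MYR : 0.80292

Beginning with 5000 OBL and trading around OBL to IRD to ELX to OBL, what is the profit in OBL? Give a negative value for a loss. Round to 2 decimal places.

-289.32

5000 OBL × 7.3018 = 36509 IRD
36509 IRD × 0.37827 = 13810.25943 ELX
13810.25943 ELX × 0.3411 = 4710.679491573 OBL
Net change: 4710.679491573 − 5000 = -289.320508427 OBL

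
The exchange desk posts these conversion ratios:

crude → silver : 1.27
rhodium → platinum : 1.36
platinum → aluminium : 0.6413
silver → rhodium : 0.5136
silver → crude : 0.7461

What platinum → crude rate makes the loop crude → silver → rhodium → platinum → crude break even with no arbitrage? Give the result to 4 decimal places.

Known legs of the cycle: 1.27 × 0.5136 × 1.36 = 0.88708992
For no arbitrage the full-cycle product must be 1, so the missing rate is 1 / 0.88708992 ≈ 1.127281.

1.1273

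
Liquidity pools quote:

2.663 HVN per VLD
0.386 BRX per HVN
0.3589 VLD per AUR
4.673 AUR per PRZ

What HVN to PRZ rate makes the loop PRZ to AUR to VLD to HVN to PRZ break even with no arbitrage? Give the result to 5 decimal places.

Known legs of the cycle: 4.673 × 0.3589 × 2.663 = 4.4662230211
For no arbitrage the full-cycle product must be 1, so the missing rate is 1 / 4.4662230211 ≈ 0.2239028.

0.22390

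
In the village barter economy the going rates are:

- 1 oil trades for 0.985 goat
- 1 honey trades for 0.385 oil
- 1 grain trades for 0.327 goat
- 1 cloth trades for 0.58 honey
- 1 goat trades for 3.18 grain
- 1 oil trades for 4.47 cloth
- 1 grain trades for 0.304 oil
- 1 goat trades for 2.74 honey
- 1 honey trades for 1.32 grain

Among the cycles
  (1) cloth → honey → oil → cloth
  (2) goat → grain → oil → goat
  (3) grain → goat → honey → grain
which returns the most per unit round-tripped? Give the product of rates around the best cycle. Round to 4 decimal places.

1.1827

(1) 0.58 × 0.385 × 4.47 = 0.99815
(2) 3.18 × 0.304 × 0.985 = 0.95222
(3) 0.327 × 2.74 × 1.32 = 1.18269
Highest is cycle (3) at 1.1827 (>1, arbitrage).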